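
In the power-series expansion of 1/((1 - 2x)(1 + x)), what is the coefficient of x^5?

The denominator gives the recurrence a_n = a_(n−1) + 2a_(n−2) for n ≥ 2; the numerator fixes a_0 = 1, a_1 = 1.
Iterating: 1, 1, 3, 5, 11, 21, so a_5 = 21.

21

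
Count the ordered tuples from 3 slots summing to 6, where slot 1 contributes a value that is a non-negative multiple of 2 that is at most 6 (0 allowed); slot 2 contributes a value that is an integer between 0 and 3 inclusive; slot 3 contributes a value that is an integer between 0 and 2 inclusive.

6

The generating function for the choices is (1 + q² + q⁴ + q⁶)·(1 + q + q² + q³)·(1 + q + q²); the count is [q⁶].
(1 + q² + q⁴ + q⁶) has coefficients 1,0,1,0,1,0,1 for degrees 0…6.
(1 + q + q² + q³) has coefficients 1,1,1,1,0,0,0 for degrees 0…6.
Finally multiplying by (1 + q + q²), the product of all factors after the first has coefficients 1,2,3,3,2,1,0 for degrees 0…6.
[q⁶] = 1·0 + 1·2 + 1·3 + 1·1 = 6.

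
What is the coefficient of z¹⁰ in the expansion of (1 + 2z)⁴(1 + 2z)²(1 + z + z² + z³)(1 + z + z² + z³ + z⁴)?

1472

(1 + 2z)⁴ has coefficients 1,8,24,32,16 for degrees 0…4.
(1 + 2z)² has coefficients 1,4,4,0,0,0,0,0,0,0,0 for degrees 0…10.
Multiplying by (1 + z + z² + z³) gives running coefficients 1,5,9,9,8,4,0,0,0,0,0 for degrees 0…10.
Finally multiplying by (1 + z + z² + z³ + z⁴), the product of all factors after the first has coefficients 1,6,15,24,32,35,30,21,12,4,0 for degrees 0…10.
[z¹⁰] = 1·0 + 8·4 + 24·12 + 32·21 + 16·30 = 1472.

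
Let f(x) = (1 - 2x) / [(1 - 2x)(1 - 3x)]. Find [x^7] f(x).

2187

Partial fractions give a closed form: a_n = (1)·3^n.
At n = 7: a_7 = 2187.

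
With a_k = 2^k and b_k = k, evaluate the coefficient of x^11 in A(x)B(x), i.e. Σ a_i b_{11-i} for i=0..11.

This is [x^11] in the product of the two ordinary generating functions.
Σ = 1·11 + 2·10 + 4·9 + 8·8 + 16·7 + 32·6 + 64·5 + 128·4 + 256·3 + 512·2 + 1024·1 + 2048·0 = 4083.

4083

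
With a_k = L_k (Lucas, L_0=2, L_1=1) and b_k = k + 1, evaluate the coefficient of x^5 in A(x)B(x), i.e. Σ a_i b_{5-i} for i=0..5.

66

Write out a_i and b_{5-i} for i = 0,…,5 and sum the products.
Σ = 2·6 + 1·5 + 3·4 + 4·3 + 7·2 + 11·1 = 66.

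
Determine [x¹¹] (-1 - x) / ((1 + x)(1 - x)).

-1

The denominator gives the recurrence a_n = a_(n−2) for n ≥ 2; the numerator fixes a_0 = -1, a_1 = -1.
Iterating: -1, -1, -1, -1, -1, -1, -1, -1, -1, -1, -1, -1, so a_11 = -1.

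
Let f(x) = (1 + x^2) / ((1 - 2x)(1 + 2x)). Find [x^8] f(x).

320

The denominator gives the recurrence a_n = 4a_(n−2) for n ≥ 3; the numerator fixes a_0 = 1, a_1 = 0, a_2 = 5.
Iterating: 1, 0, 5, 0, 20, 0, 80, 0, 320, so a_8 = 320.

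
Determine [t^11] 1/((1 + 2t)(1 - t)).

-1365

Partial fractions give a closed form: a_n = (2/3)·(-2)^n + (1/3)·1^n.
At n = 11: a_11 = -1365.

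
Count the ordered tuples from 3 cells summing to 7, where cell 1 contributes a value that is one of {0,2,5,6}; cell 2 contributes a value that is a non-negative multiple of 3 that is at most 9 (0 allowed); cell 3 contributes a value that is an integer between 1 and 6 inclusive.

The generating function for the choices is (1 + q² + q⁵ + q⁶)·(1 + q³ + q⁶ + q⁹)·(q + q² + q³ + q⁴ + q⁵ + q⁶); the count is [q⁷].
(1 + q² + q⁵ + q⁶) has coefficients 1,0,1,0,0,1,1 for degrees 0…6.
(1 + q³ + q⁶ + q⁹) has coefficients 1,0,0,1,0,0,1,0 for degrees 0…7.
Finally multiplying by (q + q² + q³ + q⁴ + q⁵ + q⁶), the product of all factors after the first has coefficients 0,1,1,1,2,2,2,2 for degrees 0…7.
[q⁷] = 1·2 + 1·2 + 1·1 + 1·1 = 6.

6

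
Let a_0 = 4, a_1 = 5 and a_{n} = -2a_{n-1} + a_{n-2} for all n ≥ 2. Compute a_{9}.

The ordinary generating function has denominator 1 + 2z - z^2.
Iterating the recurrence: a_0,…,a_{9} = 4, 5, -6, 17, -40, 97, -234, 565, -1364, 3293.

3293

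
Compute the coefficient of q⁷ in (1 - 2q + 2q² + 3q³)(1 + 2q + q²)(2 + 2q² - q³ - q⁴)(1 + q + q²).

(1 - 2q + 2q² + 3q³) has coefficients 1,-2,2,3 for degrees 0…3.
(1 + 2q + q²) has coefficients 1,2,1,0,0,0,0,0 for degrees 0…7.
Multiplying by (2 + 2q² - q³ - q⁴) gives running coefficients 2,4,4,3,-1,-3,-1,0 for degrees 0…7.
Finally multiplying by (1 + q + q²), the product of all factors after the first has coefficients 2,6,10,11,6,-1,-5,-4 for degrees 0…7.
[q⁷] = 1·(-4) − 2·(-5) + 2·(-1) + 3·6 = 22.

22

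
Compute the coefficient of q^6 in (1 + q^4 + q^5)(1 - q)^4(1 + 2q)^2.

(1 + q^4 + q^5) has coefficients 1,0,0,0,1,1 for degrees 0…5.
(1 - q)^4 has coefficients 1,-4,6,-4,1,0,0 for degrees 0…6.
Finally multiplying by (1 + 2q)^2, the product of all factors after the first has coefficients 1,0,-6,4,9,-12,4 for degrees 0…6.
[q^6] = 1·4 + 1·(-6) + 1·0 = -2.

-2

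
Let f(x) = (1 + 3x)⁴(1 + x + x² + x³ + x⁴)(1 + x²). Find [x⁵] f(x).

430

(1 + 3x)⁴ has coefficients 1,12,54,108,81 for degrees 0…4.
(1 + x + x² + x³ + x⁴) has coefficients 1,1,1,1,1,0 for degrees 0…5.
Finally multiplying by (1 + x²), the product of all factors after the first has coefficients 1,1,2,2,2,1 for degrees 0…5.
[x⁵] = 1·1 + 12·2 + 54·2 + 108·2 + 81·1 = 430.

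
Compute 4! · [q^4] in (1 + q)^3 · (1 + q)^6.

3024

The EGF product rule gives c_4 = Σ_{k_1+k_2=4} C(4; k_1,k_2) · ∏ g_i(k_i), where (1+q)^3 gives the falling factorial (3)_k; (1+q)^6 gives the falling factorial (6)_k.
g_1(k) for k = 0…4: 1, 3, 6, 6, 0.
g_2(k) for k = 0…4: 1, 6, 30, 120, 360.
c_4 = Σ_k C(4,k)·g_1(k)·g_2(4−k) = 1·1·360 + 4·3·120 + 6·6·30 + 4·6·6 = 360 + 1440 + 1080 + 144 = 3024.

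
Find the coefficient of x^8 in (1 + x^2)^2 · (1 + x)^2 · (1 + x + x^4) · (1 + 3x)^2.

(1 + x^2)^2 has coefficients 1,0,2,0,1 for degrees 0…4.
(1 + x)^2 has coefficients 1,2,1,0,0,0,0,0,0 for degrees 0…8.
Multiplying by (1 + x + x^4) gives running coefficients 1,3,3,1,1,2,1,0,0 for degrees 0…8.
Finally multiplying by (1 + 3x)^2, the product of all factors after the first has coefficients 1,9,30,46,34,17,22,24,9 for degrees 0…8.
[x^8] = 1·9 + 2·22 + 1·34 = 87.

87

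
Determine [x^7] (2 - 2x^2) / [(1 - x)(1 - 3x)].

5832

The denominator gives the recurrence a_n = 4a_(n−1) − 3a_(n−2) for n ≥ 3; the numerator fixes a_0 = 2, a_1 = 8, a_2 = 24.
Iterating: 2, 8, 24, 72, 216, 648, 1944, 5832, so a_7 = 5832.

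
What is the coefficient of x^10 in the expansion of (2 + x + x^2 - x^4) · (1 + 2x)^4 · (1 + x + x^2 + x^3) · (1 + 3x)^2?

-528

(2 + x + x^2 - x^4) has coefficients 2,1,1,0,-1 for degrees 0…4.
(1 + 2x)^4 has coefficients 1,8,24,32,16,0,0,0,0,0,0 for degrees 0…10.
Multiplying by (1 + x + x^2 + x^3) gives running coefficients 1,9,33,65,80,72,48,16,0,0,0 for degrees 0…10.
Finally multiplying by (1 + 3x)^2, the product of all factors after the first has coefficients 1,15,96,344,767,1137,1200,952,528,144,0 for degrees 0…10.
[x^10] = 2·0 + 1·144 + 1·528 − 1·1200 = -528.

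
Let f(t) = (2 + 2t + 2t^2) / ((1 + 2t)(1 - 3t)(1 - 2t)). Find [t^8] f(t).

Partial fractions give a closed form: a_n = (3/10)·(-2)^n + (26/5)·3^n + (-7/2)·2^n.
At n = 8: a_8 = 33298.

33298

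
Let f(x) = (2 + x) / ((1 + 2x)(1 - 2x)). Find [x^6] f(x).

128

The denominator gives the recurrence a_n = 4a_(n−2) for n ≥ 2; the numerator fixes a_0 = 2, a_1 = 1.
Iterating: 2, 1, 8, 4, 32, 16, 128, so a_6 = 128.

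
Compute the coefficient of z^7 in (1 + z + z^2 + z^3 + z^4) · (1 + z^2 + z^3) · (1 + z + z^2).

(1 + z + z^2 + z^3 + z^4) has coefficients 1,1,1,1,1 for degrees 0…4.
(1 + z^2 + z^3) has coefficients 1,0,1,1,0,0,0,0 for degrees 0…7.
Finally multiplying by (1 + z + z^2), the product of all factors after the first has coefficients 1,1,2,2,2,1,0,0 for degrees 0…7.
[z^7] = 1·0 + 1·0 + 1·1 + 1·2 + 1·2 = 5.

5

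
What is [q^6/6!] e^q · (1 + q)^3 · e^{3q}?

53248

The EGF product rule gives c_6 = Σ_{k_1+k_2+k_3=6} C(6; k_1,k_2,k_3) · ∏ g_i(k_i), where e^q gives (1)^k; (1+q)^3 gives the falling factorial (3)_k; e^{3q} gives (3)^k.
g_1(k) for k = 0…6: 1, 1, 1, 1, 1, 1, 1.
g_2(k) for k = 0…6: 1, 3, 6, 6, 0, 0, 0.
g_3(k) for k = 0…6: 1, 3, 9, 27, 81, 243, 729.
First combine the last two factors: h(k) = Σ_j C(k,j)·g_2(j)·g_3(k−j) for k = 0…6: 1, 6, 33, 168, 801, 3618, 15633.
c_6 = Σ_k C(6,k)·g_1(k)·h(6−k) = 1·1·15633 + 6·1·3618 + 15·1·801 + 20·1·168 + 15·1·33 + 6·1·6 + 1·1·1 = 15633 + 21708 + 12015 + 3360 + 495 + 36 + 1 = 53248.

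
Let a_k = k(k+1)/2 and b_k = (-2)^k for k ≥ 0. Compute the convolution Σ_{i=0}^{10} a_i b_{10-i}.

Write out a_i and b_{10-i} for i = 0,…,10 and sum the products.
Σ = 0·1024 + 1·(-512) + 3·256 + 6·(-128) + 10·64 + 15·(-32) + 21·16 + 28·(-8) + 36·4 + 45·(-2) + 55·1 = -131.

-131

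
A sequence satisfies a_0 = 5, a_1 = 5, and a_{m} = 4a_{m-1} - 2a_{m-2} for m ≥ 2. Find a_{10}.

157600

The ordinary generating function has denominator 1 - 4z + 2z^2.
Iterating the recurrence: a_0,…,a_{10} = 5, 5, 10, 30, 100, 340, 1160, 3960, 13520, 46160, 157600.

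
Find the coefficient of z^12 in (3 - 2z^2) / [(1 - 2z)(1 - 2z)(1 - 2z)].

983040

The denominator gives the recurrence a_n = 6a_(n−1) − 12a_(n−2) + 8a_(n−3) for n ≥ 3; the numerator fixes a_0 = 3, a_1 = 18, a_2 = 70.
Iterating: 3, 18, 70, 228, 672, 1856, 4896, 12480, 30976, 75264, 179712, 422912, 983040, so a_12 = 983040.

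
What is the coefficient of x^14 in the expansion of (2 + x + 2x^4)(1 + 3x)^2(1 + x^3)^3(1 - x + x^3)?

(2 + x + 2x^4) has coefficients 2,1,0,0,2 for degrees 0…4.
(1 + 3x)^2 has coefficients 1,6,9,0,0,0,0,0,0,0,0,0,0,0,0 for degrees 0…14.
Multiplying by (1 + x^3)^3 gives running coefficients 1,6,9,3,18,27,3,18,27,1,6,9,0,0,0 for degrees 0…14.
Finally multiplying by (1 - x + x^3), the product of all factors after the first has coefficients 1,5,3,-5,21,18,-21,33,36,-23,23,30,-8,6,9 for degrees 0…14.
[x^14] = 2·9 + 1·6 + 2·23 = 70.

70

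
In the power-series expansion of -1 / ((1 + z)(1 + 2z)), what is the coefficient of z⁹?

1023

Partial fractions give a closed form: a_n = (1)·(-1)^n + (-2)·(-2)^n.
At n = 9: a_9 = 1023.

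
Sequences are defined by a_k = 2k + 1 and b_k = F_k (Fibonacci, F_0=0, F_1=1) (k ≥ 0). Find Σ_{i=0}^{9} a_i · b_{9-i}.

354

The convolution is the x^9 coefficient of A(x)B(x).
Σ = 1·34 + 3·21 + 5·13 + 7·8 + 9·5 + 11·3 + 13·2 + 15·1 + 17·1 + 19·0 = 354.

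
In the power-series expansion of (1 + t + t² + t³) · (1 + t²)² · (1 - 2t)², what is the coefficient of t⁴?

(1 + t + t² + t³) has coefficients 1,1,1,1 for degrees 0…3.
(1 + t²)² has coefficients 1,0,2,0,1 for degrees 0…4.
Finally multiplying by (1 - 2t)², the product of all factors after the first has coefficients 1,-4,6,-8,9 for degrees 0…4.
[t⁴] = 1·9 + 1·(-8) + 1·6 + 1·(-4) = 3.

3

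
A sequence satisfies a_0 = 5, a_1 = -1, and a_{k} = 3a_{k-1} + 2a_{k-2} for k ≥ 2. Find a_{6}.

The ordinary generating function has denominator 1 - 3t - 2t^2.
Iterating the recurrence: a_0,…,a_{6} = 5, -1, 7, 19, 71, 251, 895.

895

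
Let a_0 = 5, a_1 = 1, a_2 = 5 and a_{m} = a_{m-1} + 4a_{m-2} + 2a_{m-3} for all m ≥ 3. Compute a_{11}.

The ordinary generating function has denominator 1 - x - 4x^2 - 2x^3.
Iterating the recurrence: a_0,…,a_{11} = 5, 1, 5, 19, 41, 127, 329, 919, 2489, 6823, 18617, 50887.

50887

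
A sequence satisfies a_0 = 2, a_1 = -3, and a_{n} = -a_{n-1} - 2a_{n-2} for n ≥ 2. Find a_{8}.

-37

The ordinary generating function has denominator 1 + z + 2z^2.
Iterating the recurrence: a_0,…,a_{8} = 2, -3, -1, 7, -5, -9, 19, -1, -37.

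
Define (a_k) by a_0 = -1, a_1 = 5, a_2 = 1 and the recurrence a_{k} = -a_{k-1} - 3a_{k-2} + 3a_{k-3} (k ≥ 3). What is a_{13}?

-1075

The ordinary generating function has denominator 1 + t + 3t^2 - 3t^3.
Iterating the recurrence: a_0,…,a_{13} = -1, 5, 1, -19, 31, 29, -179, 185, 439, -1531, 769, 5141, -12041, -1075.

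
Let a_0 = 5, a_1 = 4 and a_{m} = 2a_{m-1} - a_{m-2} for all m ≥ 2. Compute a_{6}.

The ordinary generating function has denominator 1 - 2q + q^2.
Iterating the recurrence: a_0,…,a_{6} = 5, 4, 3, 2, 1, 0, -1.

-1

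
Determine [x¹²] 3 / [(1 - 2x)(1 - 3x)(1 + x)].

3570843

The denominator gives the recurrence a_n = 4a_(n−1) − a_(n−2) − 6a_(n−3) for n ≥ 3; the numerator fixes a_0 = 3, a_1 = 12, a_2 = 45.
Iterating: 3, 12, 45, 150, 483, 1512, 4665, 14250, 43263, 130812, 394485, 1187550, 3570843, so a_12 = 3570843.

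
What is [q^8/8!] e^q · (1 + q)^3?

The EGF product rule gives c_8 = Σ_{k_1+k_2=8} C(8; k_1,k_2) · ∏ g_i(k_i), where e^q gives (1)^k; (1+q)^3 gives the falling factorial (3)_k.
g_1(k) for k = 0…8: 1, 1, 1, 1, 1, 1, 1, 1, 1.
g_2(k) for k = 0…8: 1, 3, 6, 6, 0, 0, 0, 0, 0.
c_8 = Σ_k C(8,k)·g_1(k)·g_2(8−k) = 56·1·6 + 28·1·6 + 8·1·3 + 1·1·1 = 336 + 168 + 24 + 1 = 529.

529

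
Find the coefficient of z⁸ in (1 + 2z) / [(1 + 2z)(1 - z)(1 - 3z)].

9841

Partial fractions give a closed form: a_n = (-1/2)·1^n + (3/2)·3^n.
At n = 8: a_8 = 9841.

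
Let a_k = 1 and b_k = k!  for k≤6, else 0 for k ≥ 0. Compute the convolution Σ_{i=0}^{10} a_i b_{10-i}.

The convolution is the t^10 coefficient of A(t)B(t).
Σ = 1·0 + 1·0 + 1·0 + 1·0 + 1·720 + 1·120 + 1·24 + 1·6 + 1·2 + 1·1 + 1·1 = 874.

874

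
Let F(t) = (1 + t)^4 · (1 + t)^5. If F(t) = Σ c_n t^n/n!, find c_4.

3024

The EGF product rule gives c_4 = Σ_{k_1+k_2=4} C(4; k_1,k_2) · ∏ g_i(k_i), where (1+t)^4 gives the falling factorial (4)_k; (1+t)^5 gives the falling factorial (5)_k.
g_1(k) for k = 0…4: 1, 4, 12, 24, 24.
g_2(k) for k = 0…4: 1, 5, 20, 60, 120.
c_4 = Σ_k C(4,k)·g_1(k)·g_2(4−k) = 1·1·120 + 4·4·60 + 6·12·20 + 4·24·5 + 1·24·1 = 120 + 960 + 1440 + 480 + 24 = 3024.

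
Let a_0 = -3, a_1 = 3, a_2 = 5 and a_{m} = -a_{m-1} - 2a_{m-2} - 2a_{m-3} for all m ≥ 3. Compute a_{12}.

The ordinary generating function has denominator 1 + x + 2x^2 + 2x^3.
Iterating the recurrence: a_0,…,a_{12} = -3, 3, 5, -5, -11, 11, 21, -21, -43, 43, 85, -85, -171.

-171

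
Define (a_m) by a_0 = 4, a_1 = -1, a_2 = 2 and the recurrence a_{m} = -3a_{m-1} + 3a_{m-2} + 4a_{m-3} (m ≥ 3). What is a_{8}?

-3646

The ordinary generating function has denominator 1 + 3q - 3q^2 - 4q^3.
Iterating the recurrence: a_0,…,a_{8} = 4, -1, 2, 7, -19, 86, -287, 1043, -3646.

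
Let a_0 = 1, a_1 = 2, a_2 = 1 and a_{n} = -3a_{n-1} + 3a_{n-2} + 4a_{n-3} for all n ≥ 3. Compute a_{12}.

The ordinary generating function has denominator 1 + 3x - 3x^2 - 4x^3.
Iterating the recurrence: a_0,…,a_{12} = 1, 2, 1, 7, -10, 55, -167, 626, -2159, 7687, -27034, 95527, -336935.

-336935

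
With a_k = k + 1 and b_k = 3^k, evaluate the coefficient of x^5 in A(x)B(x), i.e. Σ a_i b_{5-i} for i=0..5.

This is [x^5] in the product of the two ordinary generating functions.
Σ = 1·243 + 2·81 + 3·27 + 4·9 + 5·3 + 6·1 = 543.

543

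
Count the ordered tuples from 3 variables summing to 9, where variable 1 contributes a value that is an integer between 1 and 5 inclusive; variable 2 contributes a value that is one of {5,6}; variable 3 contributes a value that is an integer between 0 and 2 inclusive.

The generating function for the choices is (t + t^2 + t^3 + t^4 + t^5)·(t^5 + t^6)·(1 + t + t^2); the count is [t^9].
(t + t^2 + t^3 + t^4 + t^5) has coefficients 0,1,1,1,1,1 for degrees 0…5.
(t^5 + t^6) has coefficients 0,0,0,0,0,1,1,0,0,0 for degrees 0…9.
Finally multiplying by (1 + t + t^2), the product of all factors after the first has coefficients 0,0,0,0,0,1,2,2,1,0 for degrees 0…9.
[t^9] = 1·1 + 1·2 + 1·2 + 1·1 + 1·0 = 6.

6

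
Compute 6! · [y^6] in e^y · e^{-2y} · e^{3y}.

64

The EGF product rule gives c_6 = Σ_{k_1+k_2+k_3=6} C(6; k_1,k_2,k_3) · ∏ g_i(k_i), where e^y gives (1)^k; e^{-2y} gives (-2)^k; e^{3y} gives (3)^k.
g_1(k) for k = 0…6: 1, 1, 1, 1, 1, 1, 1.
g_2(k) for k = 0…6: 1, -2, 4, -8, 16, -32, 64.
g_3(k) for k = 0…6: 1, 3, 9, 27, 81, 243, 729.
First combine the last two factors: h(k) = Σ_j C(k,j)·g_2(j)·g_3(k−j) for k = 0…6: 1, 1, 1, 1, 1, 1, 1.
c_6 = Σ_k C(6,k)·g_1(k)·h(6−k) = 1·1·1 + 6·1·1 + 15·1·1 + 20·1·1 + 15·1·1 + 6·1·1 + 1·1·1 = 1 + 6 + 15 + 20 + 15 + 6 + 1 = 64.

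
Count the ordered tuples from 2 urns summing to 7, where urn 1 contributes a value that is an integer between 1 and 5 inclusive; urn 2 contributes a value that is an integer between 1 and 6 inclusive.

The generating function for the choices is (t + t^2 + t^3 + t^4 + t^5)·(t + t^2 + t^3 + t^4 + t^5 + t^6); the count is [t^7].
(t + t^2 + t^3 + t^4 + t^5) has coefficients 0,1,1,1,1,1 for degrees 0…5.
(t + t^2 + t^3 + t^4 + t^5 + t^6) has coefficients 0,1,1,1,1,1,1,0 for degrees 0…7.
[t^7] = 1·1 + 1·1 + 1·1 + 1·1 + 1·1 = 5.

5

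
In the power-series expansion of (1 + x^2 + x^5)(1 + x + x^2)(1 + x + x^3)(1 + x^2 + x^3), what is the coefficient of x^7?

10

(1 + x^2 + x^5) has coefficients 1,0,1,0,0,1 for degrees 0…5.
(1 + x + x^2) has coefficients 1,1,1,0,0,0,0,0 for degrees 0…7.
Multiplying by (1 + x + x^3) gives running coefficients 1,2,2,2,1,1,0,0 for degrees 0…7.
Finally multiplying by (1 + x^2 + x^3), the product of all factors after the first has coefficients 1,2,3,5,5,5,3,2 for degrees 0…7.
[x^7] = 1·2 + 1·5 + 1·3 = 10.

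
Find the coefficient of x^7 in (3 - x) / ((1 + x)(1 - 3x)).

4373

Partial fractions give a closed form: a_n = (1)·(-1)^n + (2)·3^n.
At n = 7: a_7 = 4373.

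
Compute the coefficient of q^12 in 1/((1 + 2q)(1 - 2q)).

Partial fractions give a closed form: a_n = (1/2)·(-2)^n + (1/2)·2^n.
At n = 12: a_12 = 4096.

4096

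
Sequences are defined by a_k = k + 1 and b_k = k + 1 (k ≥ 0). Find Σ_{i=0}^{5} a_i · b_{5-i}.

Write out a_i and b_{5-i} for i = 0,…,5 and sum the products.
Σ = 1·6 + 2·5 + 3·4 + 4·3 + 5·2 + 6·1 = 56.

56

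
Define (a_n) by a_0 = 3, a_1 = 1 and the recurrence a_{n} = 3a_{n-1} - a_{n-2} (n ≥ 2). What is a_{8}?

The ordinary generating function has denominator 1 - 3t + t^2.
Iterating the recurrence: a_0,…,a_{8} = 3, 1, 0, -1, -3, -8, -21, -55, -144.

-144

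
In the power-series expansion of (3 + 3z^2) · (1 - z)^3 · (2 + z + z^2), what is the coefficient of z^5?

(3 + 3z^2) has coefficients 3,0,3 for degrees 0…2.
(1 - z)^3 has coefficients 1,-3,3,-1,0,0 for degrees 0…5.
Finally multiplying by (2 + z + z^2), the product of all factors after the first has coefficients 2,-5,4,-2,2,-1 for degrees 0…5.
[z^5] = 3·(-1) + 3·(-2) = -9.

-9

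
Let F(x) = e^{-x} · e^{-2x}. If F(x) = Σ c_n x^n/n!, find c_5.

The EGF product rule gives c_5 = Σ_{k_1+k_2=5} C(5; k_1,k_2) · ∏ g_i(k_i), where e^{-x} gives (-1)^k; e^{-2x} gives (-2)^k.
g_1(k) for k = 0…5: 1, -1, 1, -1, 1, -1.
g_2(k) for k = 0…5: 1, -2, 4, -8, 16, -32.
c_5 = Σ_k C(5,k)·g_1(k)·g_2(5−k) = 1·1·(-32) + 5·(-1)·16 + 10·1·(-8) + 10·(-1)·4 + 5·1·(-2) + 1·(-1)·1 = −32 − 80 − 80 − 40 − 10 − 1 = -243.

-243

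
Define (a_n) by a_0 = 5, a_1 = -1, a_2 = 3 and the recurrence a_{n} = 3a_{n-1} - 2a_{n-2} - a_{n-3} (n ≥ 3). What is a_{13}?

The ordinary generating function has denominator 1 - 3q + 2q^2 + q^3.
Iterating the recurrence: a_0,…,a_{13} = 5, -1, 3, 6, 13, 24, 40, 59, 73, 61, -22, -261, -800, -1856.

-1856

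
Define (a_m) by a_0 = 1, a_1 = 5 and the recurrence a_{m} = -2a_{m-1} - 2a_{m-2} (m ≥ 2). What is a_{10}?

-192

The ordinary generating function has denominator 1 + 2z + 2z^2.
Iterating the recurrence: a_0,…,a_{10} = 1, 5, -12, 14, -4, -20, 48, -56, 16, 80, -192.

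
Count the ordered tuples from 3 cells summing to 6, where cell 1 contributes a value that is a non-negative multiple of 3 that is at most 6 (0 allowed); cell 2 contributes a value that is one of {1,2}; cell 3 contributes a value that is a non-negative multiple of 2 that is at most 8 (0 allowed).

2

The generating function for the choices is (1 + z^3 + z^6)·(z + z^2)·(1 + z^2 + z^4 + z^6 + z^8); the count is [z^6].
(1 + z^3 + z^6) has coefficients 1,0,0,1,0,0,1 for degrees 0…6.
(z + z^2) has coefficients 0,1,1,0,0,0,0 for degrees 0…6.
Finally multiplying by (1 + z^2 + z^4 + z^6 + z^8), the product of all factors after the first has coefficients 0,1,1,1,1,1,1 for degrees 0…6.
[z^6] = 1·1 + 1·1 + 1·0 = 2.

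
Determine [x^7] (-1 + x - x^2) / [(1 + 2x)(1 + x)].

445

The denominator gives the recurrence a_n = −3a_(n−1) − 2a_(n−2) for n ≥ 3; the numerator fixes a_0 = -1, a_1 = 4, a_2 = -11.
Iterating: -1, 4, -11, 25, -53, 109, -221, 445, so a_7 = 445.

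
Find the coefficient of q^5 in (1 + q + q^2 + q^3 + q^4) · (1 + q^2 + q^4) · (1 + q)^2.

(1 + q + q^2 + q^3 + q^4) has coefficients 1,1,1,1,1 for degrees 0…4.
(1 + q^2 + q^4) has coefficients 1,0,1,0,1,0 for degrees 0…5.
Finally multiplying by (1 + q)^2, the product of all factors after the first has coefficients 1,2,2,2,2,2 for degrees 0…5.
[q^5] = 1·2 + 1·2 + 1·2 + 1·2 + 1·2 = 10.

10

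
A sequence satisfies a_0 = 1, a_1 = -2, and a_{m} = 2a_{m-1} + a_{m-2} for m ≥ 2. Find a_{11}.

-9104

The ordinary generating function has denominator 1 - 2t - t^2.
Iterating the recurrence: a_0,…,a_{11} = 1, -2, -3, -8, -19, -46, -111, -268, -647, -1562, -3771, -9104.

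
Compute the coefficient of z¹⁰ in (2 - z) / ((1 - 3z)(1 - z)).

Partial fractions give a closed form: a_n = (5/2)·3^n + (-1/2)·1^n.
At n = 10: a_10 = 147622.

147622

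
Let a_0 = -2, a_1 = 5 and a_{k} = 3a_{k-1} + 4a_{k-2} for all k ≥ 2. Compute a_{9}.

157289

The ordinary generating function has denominator 1 - 3z - 4z^2.
Iterating the recurrence: a_0,…,a_{9} = -2, 5, 7, 41, 151, 617, 2455, 9833, 39319, 157289.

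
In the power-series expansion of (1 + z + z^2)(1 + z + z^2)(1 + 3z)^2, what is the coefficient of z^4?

(1 + z + z^2) has coefficients 1,1,1 for degrees 0…2.
(1 + z + z^2) has coefficients 1,1,1,0,0 for degrees 0…4.
Finally multiplying by (1 + 3z)^2, the product of all factors after the first has coefficients 1,7,16,15,9 for degrees 0…4.
[z^4] = 1·9 + 1·15 + 1·16 = 40.

40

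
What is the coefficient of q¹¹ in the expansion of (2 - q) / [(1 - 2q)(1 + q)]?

2047

Partial fractions give a closed form: a_n = (1)·2^n + (1)·(-1)^n.
At n = 11: a_11 = 2047.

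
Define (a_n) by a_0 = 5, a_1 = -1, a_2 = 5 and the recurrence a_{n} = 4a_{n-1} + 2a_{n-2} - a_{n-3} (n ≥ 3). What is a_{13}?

38623279

The ordinary generating function has denominator 1 - 4x - 2x^2 + x^3.
Iterating the recurrence: a_0,…,a_{13} = 5, -1, 5, 13, 63, 273, 1205, 5303, 23349, 102797, 452583, 1992577, 8772677, 38623279.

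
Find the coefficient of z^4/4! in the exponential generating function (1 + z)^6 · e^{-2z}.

-56

The EGF product rule gives c_4 = Σ_{k_1+k_2=4} C(4; k_1,k_2) · ∏ g_i(k_i), where (1+z)^6 gives the falling factorial (6)_k; e^{-2z} gives (-2)^k.
g_1(k) for k = 0…4: 1, 6, 30, 120, 360.
g_2(k) for k = 0…4: 1, -2, 4, -8, 16.
c_4 = Σ_k C(4,k)·g_1(k)·g_2(4−k) = 1·1·16 + 4·6·(-8) + 6·30·4 + 4·120·(-2) + 1·360·1 = 16 − 192 + 720 − 960 + 360 = -56.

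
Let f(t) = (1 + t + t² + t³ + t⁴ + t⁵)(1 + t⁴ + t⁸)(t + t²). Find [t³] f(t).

(1 + t + t² + t³ + t⁴ + t⁵) has coefficients 1,1,1,1 for degrees 0…3.
(1 + t⁴ + t⁸) has coefficients 1,0,0,0 for degrees 0…3.
Finally multiplying by (t + t²), the product of all factors after the first has coefficients 0,1,1,0 for degrees 0…3.
[t³] = 1·0 + 1·1 + 1·1 + 1·0 = 2.

2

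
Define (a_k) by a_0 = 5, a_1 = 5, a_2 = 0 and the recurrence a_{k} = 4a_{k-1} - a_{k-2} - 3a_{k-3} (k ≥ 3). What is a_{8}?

-15615

The ordinary generating function has denominator 1 - 4t + t^2 + 3t^3.
Iterating the recurrence: a_0,…,a_{8} = 5, 5, 0, -20, -95, -360, -1285, -4495, -15615.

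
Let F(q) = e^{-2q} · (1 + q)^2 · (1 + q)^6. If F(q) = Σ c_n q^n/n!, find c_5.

The EGF product rule gives c_5 = Σ_{k_1+k_2+k_3=5} C(5; k_1,k_2,k_3) · ∏ g_i(k_i), where e^{-2q} gives (-2)^k; (1+q)^2 gives the falling factorial (2)_k; (1+q)^6 gives the falling factorial (6)_k.
g_1(k) for k = 0…5: 1, -2, 4, -8, 16, -32.
g_2(k) for k = 0…5: 1, 2, 2, 0, 0, 0.
g_3(k) for k = 0…5: 1, 6, 30, 120, 360, 720.
First combine the last two factors: h(k) = Σ_j C(k,j)·g_2(j)·g_3(k−j) for k = 0…5: 1, 8, 56, 336, 1680, 6720.
c_5 = Σ_k C(5,k)·g_1(k)·h(5−k) = 1·1·6720 + 5·(-2)·1680 + 10·4·336 + 10·(-8)·56 + 5·16·8 + 1·(-32)·1 = 6720 − 16800 + 13440 − 4480 + 640 − 32 = -512.

-512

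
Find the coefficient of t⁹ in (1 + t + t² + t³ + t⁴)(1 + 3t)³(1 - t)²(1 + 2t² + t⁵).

(1 + t + t² + t³ + t⁴) has coefficients 1,1,1,1,1 for degrees 0…4.
(1 + 3t)³ has coefficients 1,9,27,27,0,0,0,0,0,0 for degrees 0…9.
Multiplying by (1 - t)² gives running coefficients 1,7,10,-18,-27,27,0,0,0,0 for degrees 0…9.
Finally multiplying by (1 + 2t² + t⁵), the product of all factors after the first has coefficients 1,7,12,-4,-7,-8,-47,64,-18,-27 for degrees 0…9.
[t⁹] = 1·(-27) + 1·(-18) + 1·64 + 1·(-47) + 1·(-8) = -36.

-36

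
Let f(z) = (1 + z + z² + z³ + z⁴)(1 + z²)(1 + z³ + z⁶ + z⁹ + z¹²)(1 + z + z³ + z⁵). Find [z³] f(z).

(1 + z + z² + z³ + z⁴) has coefficients 1,1,1,1 for degrees 0…3.
(1 + z²) has coefficients 1,0,1,0 for degrees 0…3.
Multiplying by (1 + z³ + z⁶ + z⁹ + z¹²) gives running coefficients 1,0,1,1 for degrees 0…3.
Finally multiplying by (1 + z + z³ + z⁵), the product of all factors after the first has coefficients 1,1,1,3 for degrees 0…3.
[z³] = 1·3 + 1·1 + 1·1 + 1·1 = 6.

6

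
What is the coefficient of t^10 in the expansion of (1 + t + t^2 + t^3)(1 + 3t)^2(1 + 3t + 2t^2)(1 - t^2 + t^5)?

(1 + t + t^2 + t^3) has coefficients 1,1,1,1 for degrees 0…3.
(1 + 3t)^2 has coefficients 1,6,9,0,0,0,0,0,0,0,0 for degrees 0…10.
Multiplying by (1 + 3t + 2t^2) gives running coefficients 1,9,29,39,18,0,0,0,0,0,0 for degrees 0…10.
Finally multiplying by (1 - t^2 + t^5), the product of all factors after the first has coefficients 1,9,28,30,-11,-38,-9,29,39,18,0 for degrees 0…10.
[t^10] = 1·0 + 1·18 + 1·39 + 1·29 = 86.

86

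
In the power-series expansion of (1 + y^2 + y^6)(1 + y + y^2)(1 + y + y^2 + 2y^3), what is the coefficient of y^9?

(1 + y^2 + y^6) has coefficients 1,0,1,0,0,0,1 for degrees 0…6.
(1 + y + y^2) has coefficients 1,1,1,0,0,0,0,0,0,0 for degrees 0…9.
Finally multiplying by (1 + y + y^2 + 2y^3), the product of all factors after the first has coefficients 1,2,3,4,3,2,0,0,0,0 for degrees 0…9.
[y^9] = 1·0 + 1·0 + 1·4 = 4.

4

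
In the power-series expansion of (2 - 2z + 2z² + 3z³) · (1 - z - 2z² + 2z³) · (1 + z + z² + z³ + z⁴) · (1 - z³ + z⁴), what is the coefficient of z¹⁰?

6

(2 - 2z + 2z² + 3z³) has coefficients 2,-2,2,3 for degrees 0…3.
(1 - z - 2z² + 2z³) has coefficients 1,-1,-2,2,0,0,0,0,0,0,0 for degrees 0…10.
Multiplying by (1 + z + z² + z³ + z⁴) gives running coefficients 1,0,-2,0,0,-1,0,2,0,0,0 for degrees 0…10.
Finally multiplying by (1 - z³ + z⁴), the product of all factors after the first has coefficients 1,0,-2,-1,1,1,-2,2,1,-1,-2 for degrees 0…10.
[z¹⁰] = 2·(-2) − 2·(-1) + 2·1 + 3·2 = 6.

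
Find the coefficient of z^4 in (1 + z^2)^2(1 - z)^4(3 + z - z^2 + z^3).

18

(1 + z^2)^2 has coefficients 1,0,2,0,1 for degrees 0…4.
(1 - z)^4 has coefficients 1,-4,6,-4,1 for degrees 0…4.
Finally multiplying by (3 + z - z^2 + z^3), the product of all factors after the first has coefficients 3,-11,13,-1,-11 for degrees 0…4.
[z^4] = 1·(-11) + 2·13 + 1·3 = 18.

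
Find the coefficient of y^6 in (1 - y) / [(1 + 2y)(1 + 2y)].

640

The denominator gives the recurrence a_n = −4a_(n−1) − 4a_(n−2) for n ≥ 3; the numerator fixes a_0 = 1, a_1 = -5, a_2 = 16.
Iterating: 1, -5, 16, -44, 112, -272, 640, so a_6 = 640.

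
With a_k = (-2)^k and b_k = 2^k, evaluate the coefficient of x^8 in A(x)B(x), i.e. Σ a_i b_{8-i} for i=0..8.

256

Write out a_i and b_{8-i} for i = 0,…,8 and sum the products.
Σ = 1·256 − 2·128 + 4·64 − 8·32 + 16·16 − 32·8 + 64·4 − 128·2 + 256·1 = 256.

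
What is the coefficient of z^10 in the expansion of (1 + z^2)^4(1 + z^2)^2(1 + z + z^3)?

(1 + z^2)^4 has coefficients 1,0,4,0,6,0,4,0,1 for degrees 0…8.
(1 + z^2)^2 has coefficients 1,0,2,0,1,0,0,0,0,0,0 for degrees 0…10.
Finally multiplying by (1 + z + z^3), the product of all factors after the first has coefficients 1,1,2,3,1,3,0,1,0,0,0 for degrees 0…10.
[z^10] = 1·0 + 4·0 + 6·0 + 4·1 + 1·2 = 6.

6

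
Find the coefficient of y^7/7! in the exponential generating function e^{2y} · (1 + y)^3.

The EGF product rule gives c_7 = Σ_{k_1+k_2=7} C(7; k_1,k_2) · ∏ g_i(k_i), where e^{2y} gives (2)^k; (1+y)^3 gives the falling factorial (3)_k.
g_1(k) for k = 0…7: 1, 2, 4, 8, 16, 32, 64, 128.
g_2(k) for k = 0…7: 1, 3, 6, 6, 0, 0, 0, 0.
c_7 = Σ_k C(7,k)·g_1(k)·g_2(7−k) = 35·16·6 + 21·32·6 + 7·64·3 + 1·128·1 = 3360 + 4032 + 1344 + 128 = 8864.

8864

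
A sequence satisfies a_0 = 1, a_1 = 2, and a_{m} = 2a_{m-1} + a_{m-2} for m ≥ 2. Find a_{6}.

The ordinary generating function has denominator 1 - 2x - x^2.
Iterating the recurrence: a_0,…,a_{6} = 1, 2, 5, 12, 29, 70, 169.

169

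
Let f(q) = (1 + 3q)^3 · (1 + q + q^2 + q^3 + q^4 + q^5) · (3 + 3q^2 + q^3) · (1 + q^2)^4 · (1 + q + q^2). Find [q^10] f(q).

(1 + 3q)^3 has coefficients 1,9,27,27 for degrees 0…3.
(1 + q + q^2 + q^3 + q^4 + q^5) has coefficients 1,1,1,1,1,1,0,0,0,0,0 for degrees 0…10.
Multiplying by (3 + 3q^2 + q^3) gives running coefficients 3,3,6,7,7,7,4,4,1,0,0 for degrees 0…10.
Multiplying by (1 + q^2)^4 gives running coefficients 3,3,18,19,49,53,80,86,86,89,62 for degrees 0…10.
Finally multiplying by (1 + q + q^2), the product of all factors after the first has coefficients 3,6,24,40,86,121,182,219,252,261,237 for degrees 0…10.
[q^10] = 1·237 + 9·261 + 27·252 + 27·219 = 15303.

15303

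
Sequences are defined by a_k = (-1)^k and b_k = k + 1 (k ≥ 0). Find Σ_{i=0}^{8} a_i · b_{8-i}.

5

This is [x^8] in the product of the two ordinary generating functions.
Σ = 1·9 − 1·8 + 1·7 − 1·6 + 1·5 − 1·4 + 1·3 − 1·2 + 1·1 = 5.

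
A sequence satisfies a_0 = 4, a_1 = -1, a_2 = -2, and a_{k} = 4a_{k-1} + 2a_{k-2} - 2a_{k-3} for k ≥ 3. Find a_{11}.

The ordinary generating function has denominator 1 - 4t - 2t^2 + 2t^3.
Iterating the recurrence: a_0,…,a_{11} = 4, -1, -2, -18, -74, -328, -1424, -6204, -27008, -117592, -511976, -2229072.

-2229072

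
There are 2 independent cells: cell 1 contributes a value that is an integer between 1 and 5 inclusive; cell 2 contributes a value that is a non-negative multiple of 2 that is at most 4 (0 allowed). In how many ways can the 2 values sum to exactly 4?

The generating function for the choices is (x + x^2 + x^3 + x^4 + x^5)·(1 + x^2 + x^4); the count is [x^4].
(x + x^2 + x^3 + x^4 + x^5) has coefficients 0,1,1,1,1 for degrees 0…4.
(1 + x^2 + x^4) has coefficients 1,0,1,0,1 for degrees 0…4.
[x^4] = 1·0 + 1·1 + 1·0 + 1·1 = 2.

2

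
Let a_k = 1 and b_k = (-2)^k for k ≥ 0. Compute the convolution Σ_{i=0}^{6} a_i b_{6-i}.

43

Write out a_i and b_{6-i} for i = 0,…,6 and sum the products.
Σ = 1·64 + 1·(-32) + 1·16 + 1·(-8) + 1·4 + 1·(-2) + 1·1 = 43.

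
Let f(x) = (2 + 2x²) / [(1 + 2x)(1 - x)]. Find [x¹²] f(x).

6828

The denominator gives the recurrence a_n = −a_(n−1) + 2a_(n−2) for n ≥ 3; the numerator fixes a_0 = 2, a_1 = -2, a_2 = 8.
Iterating: 2, -2, 8, -12, 28, -52, 108, -212, 428, -852, 1708, -3412, 6828, so a_12 = 6828.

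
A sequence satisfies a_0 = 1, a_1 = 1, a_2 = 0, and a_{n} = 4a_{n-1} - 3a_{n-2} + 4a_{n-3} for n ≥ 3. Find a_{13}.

The ordinary generating function has denominator 1 - 4q + 3q^2 - 4q^3.
Iterating the recurrence: a_0,…,a_{13} = 1, 1, 0, 1, 8, 29, 96, 329, 1144, 3973, 13776, 47761, 165608, 574253.

574253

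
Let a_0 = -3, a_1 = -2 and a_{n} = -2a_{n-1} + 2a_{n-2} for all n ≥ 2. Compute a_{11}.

3584

The ordinary generating function has denominator 1 + 2z - 2z^2.
Iterating the recurrence: a_0,…,a_{11} = -3, -2, -2, 0, -4, 8, -24, 64, -176, 480, -1312, 3584.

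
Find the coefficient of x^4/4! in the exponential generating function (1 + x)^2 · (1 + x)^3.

120

The EGF product rule gives c_4 = Σ_{k_1+k_2=4} C(4; k_1,k_2) · ∏ g_i(k_i), where (1+x)^2 gives the falling factorial (2)_k; (1+x)^3 gives the falling factorial (3)_k.
g_1(k) for k = 0…4: 1, 2, 2, 0, 0.
g_2(k) for k = 0…4: 1, 3, 6, 6, 0.
c_4 = Σ_k C(4,k)·g_1(k)·g_2(4−k) = 4·2·6 + 6·2·6 = 48 + 72 = 120.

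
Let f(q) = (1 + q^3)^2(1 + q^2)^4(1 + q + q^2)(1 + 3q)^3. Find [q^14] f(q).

(1 + q^3)^2 has coefficients 1,0,0,2,0,0,1 for degrees 0…6.
(1 + q^2)^4 has coefficients 1,0,4,0,6,0,4,0,1,0,0,0,0,0,0 for degrees 0…14.
Multiplying by (1 + q + q^2) gives running coefficients 1,1,5,4,10,6,10,4,5,1,1,0,0,0,0 for degrees 0…14.
Finally multiplying by (1 + 3q)^3, the product of all factors after the first has coefficients 1,10,41,103,208,339,442,526,473,424,253,171,54,27,0 for degrees 0…14.
[q^14] = 1·0 + 2·171 + 1·473 = 815.

815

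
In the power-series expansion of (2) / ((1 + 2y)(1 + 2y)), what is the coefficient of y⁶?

The denominator gives the recurrence a_n = −4a_(n−1) − 4a_(n−2) for n ≥ 2; the numerator fixes a_0 = 2, a_1 = -8.
Iterating: 2, -8, 24, -64, 160, -384, 896, so a_6 = 896.

896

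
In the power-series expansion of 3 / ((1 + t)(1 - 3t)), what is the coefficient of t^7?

4920

Partial fractions give a closed form: a_n = (3/4)·(-1)^n + (9/4)·3^n.
At n = 7: a_7 = 4920.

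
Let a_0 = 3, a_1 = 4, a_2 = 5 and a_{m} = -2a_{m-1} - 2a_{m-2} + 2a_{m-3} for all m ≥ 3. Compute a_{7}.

160

The ordinary generating function has denominator 1 + 2t + 2t^2 - 2t^3.
Iterating the recurrence: a_0,…,a_{7} = 3, 4, 5, -12, 22, -10, -48, 160.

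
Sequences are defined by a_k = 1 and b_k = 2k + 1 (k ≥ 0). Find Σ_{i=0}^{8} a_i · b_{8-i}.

81

Write out a_i and b_{8-i} for i = 0,…,8 and sum the products.
Σ = 1·17 + 1·15 + 1·13 + 1·11 + 1·9 + 1·7 + 1·5 + 1·3 + 1·1 = 81.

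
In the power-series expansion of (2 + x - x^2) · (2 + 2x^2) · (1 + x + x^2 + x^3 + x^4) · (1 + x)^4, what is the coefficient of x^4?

(2 + x - x^2) has coefficients 2,1,-1 for degrees 0…2.
(2 + 2x^2) has coefficients 2,0,2,0,0 for degrees 0…4.
Multiplying by (1 + x + x^2 + x^3 + x^4) gives running coefficients 2,2,4,4,4 for degrees 0…4.
Finally multiplying by (1 + x)^4, the product of all factors after the first has coefficients 2,10,24,40,54 for degrees 0…4.
[x^4] = 2·54 + 1·40 − 1·24 = 124.

124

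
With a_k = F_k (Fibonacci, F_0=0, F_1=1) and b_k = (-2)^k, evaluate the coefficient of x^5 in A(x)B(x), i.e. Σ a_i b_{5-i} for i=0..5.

15

The convolution is the t^5 coefficient of A(t)B(t).
Σ = 0·(-32) + 1·16 + 1·(-8) + 2·4 + 3·(-2) + 5·1 = 15.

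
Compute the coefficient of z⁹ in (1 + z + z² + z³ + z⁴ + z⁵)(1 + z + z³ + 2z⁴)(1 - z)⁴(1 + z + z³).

1

(1 + z + z² + z³ + z⁴ + z⁵) has coefficients 1,1,1,1,1,1 for degrees 0…5.
(1 + z + z³ + 2z⁴) has coefficients 1,1,0,1,2,0,0,0,0,0 for degrees 0…9.
Multiplying by (1 - z)⁴ gives running coefficients 1,-3,2,3,-5,-1,8,-7,2,0 for degrees 0…9.
Finally multiplying by (1 + z + z³), the product of all factors after the first has coefficients 1,-2,-1,6,-5,-4,10,-4,-6,10 for degrees 0…9.
[z⁹] = 1·10 + 1·(-6) + 1·(-4) + 1·10 + 1·(-4) + 1·(-5) = 1.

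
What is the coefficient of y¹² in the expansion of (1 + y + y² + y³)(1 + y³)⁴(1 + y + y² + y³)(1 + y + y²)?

(1 + y + y² + y³) has coefficients 1,1,1,1 for degrees 0…3.
(1 + y³)⁴ has coefficients 1,0,0,4,0,0,6,0,0,4,0,0,1 for degrees 0…12.
Multiplying by (1 + y + y² + y³) gives running coefficients 1,1,1,5,4,4,10,6,6,10,4,4,5 for degrees 0…12.
Finally multiplying by (1 + y + y²), the product of all factors after the first has coefficients 1,2,3,7,10,13,18,20,22,22,20,18,13 for degrees 0…12.
[y¹²] = 1·13 + 1·18 + 1·20 + 1·22 = 73.

73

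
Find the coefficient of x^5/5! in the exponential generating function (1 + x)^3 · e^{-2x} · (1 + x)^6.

-32

The EGF product rule gives c_5 = Σ_{k_1+k_2+k_3=5} C(5; k_1,k_2,k_3) · ∏ g_i(k_i), where (1+x)^3 gives the falling factorial (3)_k; e^{-2x} gives (-2)^k; (1+x)^6 gives the falling factorial (6)_k.
g_1(k) for k = 0…5: 1, 3, 6, 6, 0, 0.
g_2(k) for k = 0…5: 1, -2, 4, -8, 16, -32.
g_3(k) for k = 0…5: 1, 6, 30, 120, 360, 720.
First combine the last two factors: h(k) = Σ_j C(k,j)·g_2(j)·g_3(k−j) for k = 0…5: 1, 4, 10, 4, -56, -32.
c_5 = Σ_k C(5,k)·g_1(k)·h(5−k) = 1·1·(-32) + 5·3·(-56) + 10·6·4 + 10·6·10 = −32 − 840 + 240 + 600 = -32.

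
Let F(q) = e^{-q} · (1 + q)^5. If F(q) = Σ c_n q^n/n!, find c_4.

The EGF product rule gives c_4 = Σ_{k_1+k_2=4} C(4; k_1,k_2) · ∏ g_i(k_i), where e^{-q} gives (-1)^k; (1+q)^5 gives the falling factorial (5)_k.
g_1(k) for k = 0…4: 1, -1, 1, -1, 1.
g_2(k) for k = 0…4: 1, 5, 20, 60, 120.
c_4 = Σ_k C(4,k)·g_1(k)·g_2(4−k) = 1·1·120 + 4·(-1)·60 + 6·1·20 + 4·(-1)·5 + 1·1·1 = 120 − 240 + 120 − 20 + 1 = -19.

-19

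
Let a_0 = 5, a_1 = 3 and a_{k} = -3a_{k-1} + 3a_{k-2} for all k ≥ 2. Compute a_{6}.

The ordinary generating function has denominator 1 + 3z - 3z^2.
Iterating the recurrence: a_0,…,a_{6} = 5, 3, 6, -9, 45, -162, 621.

621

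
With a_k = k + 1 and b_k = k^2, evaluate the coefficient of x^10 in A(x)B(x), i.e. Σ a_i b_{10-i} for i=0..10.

1210

Write out a_i and b_{10-i} for i = 0,…,10 and sum the products.
Σ = 1·100 + 2·81 + 3·64 + 4·49 + 5·36 + 6·25 + 7·16 + 8·9 + 9·4 + 10·1 + 11·0 = 1210.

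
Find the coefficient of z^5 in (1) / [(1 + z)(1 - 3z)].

182

Partial fractions give a closed form: a_n = (1/4)·(-1)^n + (3/4)·3^n.
At n = 5: a_5 = 182.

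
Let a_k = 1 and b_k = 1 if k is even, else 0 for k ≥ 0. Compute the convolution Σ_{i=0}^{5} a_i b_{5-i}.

3

Write out a_i and b_{5-i} for i = 0,…,5 and sum the products.
Σ = 1·0 + 1·1 + 1·0 + 1·1 + 1·0 + 1·1 = 3.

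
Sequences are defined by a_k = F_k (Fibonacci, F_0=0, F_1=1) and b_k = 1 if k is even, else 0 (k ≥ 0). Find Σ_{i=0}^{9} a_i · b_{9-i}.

55

This is [x^9] in the product of the two ordinary generating functions.
Σ = 0·0 + 1·1 + 1·0 + 2·1 + 3·0 + 5·1 + 8·0 + 13·1 + 21·0 + 34·1 = 55.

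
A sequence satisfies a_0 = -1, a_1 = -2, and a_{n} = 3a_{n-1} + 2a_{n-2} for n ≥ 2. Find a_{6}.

-1268

The ordinary generating function has denominator 1 - 3t - 2t^2.
Iterating the recurrence: a_0,…,a_{6} = -1, -2, -8, -28, -100, -356, -1268.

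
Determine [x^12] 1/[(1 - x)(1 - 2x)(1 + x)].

5461

The denominator gives the recurrence a_n = 2a_(n−1) + a_(n−2) − 2a_(n−3) for n ≥ 3; the numerator fixes a_0 = 1, a_1 = 2, a_2 = 5.
Iterating: 1, 2, 5, 10, 21, 42, 85, 170, 341, 682, 1365, 2730, 5461, so a_12 = 5461.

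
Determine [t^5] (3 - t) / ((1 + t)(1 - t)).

-1

Partial fractions give a closed form: a_n = (2)·(-1)^n + (1)·1^n.
At n = 5: a_5 = -1.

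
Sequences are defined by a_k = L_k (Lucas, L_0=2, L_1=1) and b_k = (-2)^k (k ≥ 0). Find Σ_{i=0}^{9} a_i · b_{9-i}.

The convolution is the x^9 coefficient of A(x)B(x).
Σ = 2·(-512) + 1·256 + 3·(-128) + 4·64 + 7·(-32) + 11·16 + 18·(-8) + 29·4 + 47·(-2) + 76·1 = -990.

-990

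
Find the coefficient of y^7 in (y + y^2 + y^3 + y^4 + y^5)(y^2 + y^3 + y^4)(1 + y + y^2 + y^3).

(y + y^2 + y^3 + y^4 + y^5) has coefficients 0,1,1,1,1,1 for degrees 0…5.
(y^2 + y^3 + y^4) has coefficients 0,0,1,1,1,0,0,0 for degrees 0…7.
Finally multiplying by (1 + y + y^2 + y^3), the product of all factors after the first has coefficients 0,0,1,2,3,3,2,1 for degrees 0…7.
[y^7] = 1·2 + 1·3 + 1·3 + 1·2 + 1·1 = 11.

11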